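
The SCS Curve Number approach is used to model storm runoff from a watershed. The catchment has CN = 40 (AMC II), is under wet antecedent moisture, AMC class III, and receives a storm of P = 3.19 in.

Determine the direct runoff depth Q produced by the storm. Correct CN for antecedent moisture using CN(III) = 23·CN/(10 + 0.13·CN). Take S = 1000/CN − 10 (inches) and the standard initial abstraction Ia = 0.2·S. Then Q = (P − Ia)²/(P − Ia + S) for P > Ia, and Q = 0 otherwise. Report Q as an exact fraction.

Q = 18809569/44475100 in ≈ 0.423 in

Adjust CN=40 to AMC III: 23·40/(10 + 0.13·40) → 920 ÷ (76/5) = 1150/19 ≈ 60.526
Retention S: 1000/CN − 10 with CN=60.526 → S = 150/23 ≈ 6.522 in
Ia = 0.2S: 0.2·6.522 = 1.304 in (exactly 30/23)
P − Ia = 3.190 − 1.304 = 4337/2300 ≈ 1.886 in (> 0, runoff occurs)
Q = (4337/2300)²/((4337/2300) + 150/23) = (18809569/5290000)/(19337/2300) = 18809569/44475100 in ≈ 0.423 in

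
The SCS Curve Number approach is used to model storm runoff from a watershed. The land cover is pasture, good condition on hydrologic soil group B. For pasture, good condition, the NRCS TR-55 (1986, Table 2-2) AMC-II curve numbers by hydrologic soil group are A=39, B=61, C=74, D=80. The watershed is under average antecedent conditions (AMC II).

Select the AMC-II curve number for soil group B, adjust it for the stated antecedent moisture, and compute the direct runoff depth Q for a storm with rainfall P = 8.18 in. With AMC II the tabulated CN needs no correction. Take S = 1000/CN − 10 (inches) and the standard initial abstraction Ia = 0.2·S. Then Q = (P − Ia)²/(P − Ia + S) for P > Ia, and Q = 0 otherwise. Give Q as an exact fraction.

NRCS table: pasture, good condition, soil group B → CN(II) = 61
Average conditions: CN = 61 (no AMC adjustment).
Max retention: S = 1000/61 − 10 = 390/61 in (≈ 6.393 in)
Initial abstraction Ia = S/5 = (390/61)/5 = 78/61 ≈ 1.279 in
Excess rainfall: 8.180 − 1.279 = 6.901 in; P > Ia so Q > 0
Q = (21049/3050)²/((21049/3050) + 390/61) = (443060401/9302500)/(40549/3050) = 443060401/123674450 in ≈ 3.582 in

Q = 443060401/123674450 in ≈ 3.582 in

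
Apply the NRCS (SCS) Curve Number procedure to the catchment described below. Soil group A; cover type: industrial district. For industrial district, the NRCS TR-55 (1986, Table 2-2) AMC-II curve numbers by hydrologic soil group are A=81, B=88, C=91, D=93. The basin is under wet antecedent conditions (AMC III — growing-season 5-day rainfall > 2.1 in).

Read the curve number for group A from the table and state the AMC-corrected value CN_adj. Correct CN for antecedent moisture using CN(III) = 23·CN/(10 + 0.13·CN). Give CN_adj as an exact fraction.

NRCS table: industrial district, soil group A → CN(II) = 81
Wet (AMC III): CN(III) = 23·81/(10 + 0.13·81) = 1863/(2053/100) = 186300/2053 ≈ 90.745

CN_adj = 186300/2053 ≈ 90.745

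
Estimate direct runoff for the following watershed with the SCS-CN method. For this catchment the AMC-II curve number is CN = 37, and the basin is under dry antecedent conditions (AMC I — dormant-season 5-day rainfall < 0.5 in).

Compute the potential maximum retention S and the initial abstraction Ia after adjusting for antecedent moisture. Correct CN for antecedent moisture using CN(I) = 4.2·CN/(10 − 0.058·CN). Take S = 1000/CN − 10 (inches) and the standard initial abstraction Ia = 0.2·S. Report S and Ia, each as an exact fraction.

S = 1500/37 in ≈ 40.541 in; Ia = 300/37 in ≈ 8.108 in

Dry (AMC I): CN(I) = 4.2·37/(10 − 0.058·37) = (777/5)/(3927/500) = 3700/187 ≈ 19.786
Max retention: S = 1000/(3700/187) − 10 = 1500/37 in (≈ 40.541 in)
Initial abstraction Ia = S/5 = (1500/37)/5 = 300/37 ≈ 8.108 in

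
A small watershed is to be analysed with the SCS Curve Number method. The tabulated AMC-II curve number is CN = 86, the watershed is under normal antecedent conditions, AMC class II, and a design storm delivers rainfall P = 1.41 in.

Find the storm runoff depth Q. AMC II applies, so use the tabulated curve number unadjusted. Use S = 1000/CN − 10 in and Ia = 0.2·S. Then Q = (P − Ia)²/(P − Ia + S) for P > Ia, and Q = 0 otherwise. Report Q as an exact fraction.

Q = 21743569/50150900 in ≈ 0.434 in

AMC II — tabulated CN = 86 applies directly.
Retention S: 1000/CN − 10 with CN=86.000 → S = 70/43 ≈ 1.628 in
Initial abstraction Ia = S/5 = (70/43)/5 = 14/43 ≈ 0.326 in
Excess rainfall: 1.410 − 0.326 = 1.084 in; P > Ia so Q > 0
Q: (4663/4300)² ÷ (11663/4300) = 21743569/50150900 in (≈ 0.434 in)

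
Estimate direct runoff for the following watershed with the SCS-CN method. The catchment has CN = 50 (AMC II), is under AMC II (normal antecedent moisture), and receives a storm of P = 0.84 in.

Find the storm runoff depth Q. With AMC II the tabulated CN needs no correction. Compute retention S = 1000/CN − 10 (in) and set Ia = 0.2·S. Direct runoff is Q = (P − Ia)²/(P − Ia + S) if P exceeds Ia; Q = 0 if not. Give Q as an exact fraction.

AMC II — tabulated CN = 50 applies directly.
S = 1000/50 − 10 = 10 in ≈ 10.000 in
Ia = 0.2·10 = 2 in ≈ 2.000 in
P = 0.840 ≤ Ia = 2.000 in: entire storm abstracted, Q = 0.

Q = 0 in ≈ 0.000 in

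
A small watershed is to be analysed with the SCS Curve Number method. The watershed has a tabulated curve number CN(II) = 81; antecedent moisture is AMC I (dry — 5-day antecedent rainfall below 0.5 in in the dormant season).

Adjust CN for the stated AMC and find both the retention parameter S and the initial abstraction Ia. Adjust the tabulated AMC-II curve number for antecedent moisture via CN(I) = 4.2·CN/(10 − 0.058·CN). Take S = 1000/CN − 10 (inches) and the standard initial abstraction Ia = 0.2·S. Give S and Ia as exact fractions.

S = 9500/1701 in ≈ 5.585 in; Ia = 1900/1701 in ≈ 1.117 in

Dry (AMC I): CN(I) = 4.2·81/(10 − 0.058·81) = (1701/5)/(2651/500) = 170100/2651 ≈ 64.164
S = 1000/(170100/2651) − 10 = 9500/1701 in ≈ 5.585 in
Ia = 0.2S: 0.2·5.585 = 1.117 in (exactly 1900/1701)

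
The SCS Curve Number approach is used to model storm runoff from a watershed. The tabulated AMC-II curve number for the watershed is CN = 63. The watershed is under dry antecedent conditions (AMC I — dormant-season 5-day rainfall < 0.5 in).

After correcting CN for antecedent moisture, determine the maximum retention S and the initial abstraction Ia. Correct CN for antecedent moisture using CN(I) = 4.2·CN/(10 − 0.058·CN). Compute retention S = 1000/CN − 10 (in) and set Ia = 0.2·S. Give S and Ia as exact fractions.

S = 18500/1323 in ≈ 13.983 in; Ia = 3700/1323 in ≈ 2.797 in

Adjust CN=63 to AMC I: 4.2·63/(10 − 0.058·63) → (1323/5) ÷ (3173/500) = 132300/3173 ≈ 41.696
Retention S: 1000/CN − 10 with CN=41.696 → S = 18500/1323 ≈ 13.983 in
Ia = 0.2S: 0.2·13.983 = 2.797 in (exactly 3700/1323)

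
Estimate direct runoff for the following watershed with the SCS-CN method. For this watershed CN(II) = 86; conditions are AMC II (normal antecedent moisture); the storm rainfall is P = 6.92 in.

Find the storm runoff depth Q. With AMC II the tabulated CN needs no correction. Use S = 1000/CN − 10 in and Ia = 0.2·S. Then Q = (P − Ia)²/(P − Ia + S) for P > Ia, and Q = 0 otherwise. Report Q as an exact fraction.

Q = 50253921/9501925 in ≈ 5.289 in

Average conditions: CN = 86 (no AMC adjustment).
S = 1000/86 − 10 = 70/43 in ≈ 1.628 in
Ia = 0.2·(70/43) = 14/43 in ≈ 0.326 in
Since P=6.920 > Ia=0.326: effective rainfall P−Ia = 7089/1075 in
Q: (7089/1075)² ÷ (8839/1075) = 50253921/9501925 in (≈ 5.289 in)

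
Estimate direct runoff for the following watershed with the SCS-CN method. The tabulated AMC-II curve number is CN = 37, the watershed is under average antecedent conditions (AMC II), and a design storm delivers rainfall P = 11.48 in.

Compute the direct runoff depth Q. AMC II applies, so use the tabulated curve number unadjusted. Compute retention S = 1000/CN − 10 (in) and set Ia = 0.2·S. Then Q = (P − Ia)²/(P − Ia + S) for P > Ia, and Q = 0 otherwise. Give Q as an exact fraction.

Average conditions: CN = 37 (no AMC adjustment).
Retention S: 1000/CN − 10 with CN=37.000 → S = 630/37 ≈ 17.027 in
Ia = 0.2·(630/37) = 126/37 in ≈ 3.405 in
P − Ia = 11.480 − 3.405 = 7469/925 ≈ 8.075 in (> 0, runoff occurs)
Q = (7469/925)²/((7469/925) + 630/37) = (55785961/855625)/(23219/925) = 7969423/3068225 in ≈ 2.597 in

Q = 7969423/3068225 in ≈ 2.597 in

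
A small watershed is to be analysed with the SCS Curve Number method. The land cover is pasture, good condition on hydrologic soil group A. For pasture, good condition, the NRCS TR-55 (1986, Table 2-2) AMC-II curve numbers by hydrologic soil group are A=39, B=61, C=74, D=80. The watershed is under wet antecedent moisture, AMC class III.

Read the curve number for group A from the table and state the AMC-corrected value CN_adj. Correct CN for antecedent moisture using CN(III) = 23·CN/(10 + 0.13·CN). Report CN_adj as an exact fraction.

CN_adj = 89700/1507 ≈ 59.522

NRCS table: pasture, good condition, soil group A → CN(II) = 39
CN(III) from CN(II)=39: (23·39)/(10 + 0.13·39) = 89700/1507 ≈ 59.522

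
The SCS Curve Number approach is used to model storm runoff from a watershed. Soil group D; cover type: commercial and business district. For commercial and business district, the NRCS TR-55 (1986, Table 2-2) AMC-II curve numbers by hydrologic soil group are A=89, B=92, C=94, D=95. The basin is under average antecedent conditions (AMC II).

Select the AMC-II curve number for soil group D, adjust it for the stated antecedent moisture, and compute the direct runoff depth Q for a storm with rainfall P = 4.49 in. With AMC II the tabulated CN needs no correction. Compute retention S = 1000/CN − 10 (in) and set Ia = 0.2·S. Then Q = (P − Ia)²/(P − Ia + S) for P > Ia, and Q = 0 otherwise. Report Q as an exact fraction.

NRCS table: commercial and business district, soil group D → CN(II) = 95
CN(II) = 95; AMC II needs no correction.
Retention S: 1000/CN − 10 with CN=95.000 → S = 10/19 ≈ 0.526 in
Ia = 0.2·(10/19) = 2/19 in ≈ 0.105 in
Excess rainfall: 4.490 − 0.105 = 4.385 in; P > Ia so Q > 0
Runoff Q = (P−Ia)²/(P−Ia+S) = (4.385)²/(4.385+0.526) = 69405561/17728900 ≈ 3.915 in

Q = 69405561/17728900 in ≈ 3.915 in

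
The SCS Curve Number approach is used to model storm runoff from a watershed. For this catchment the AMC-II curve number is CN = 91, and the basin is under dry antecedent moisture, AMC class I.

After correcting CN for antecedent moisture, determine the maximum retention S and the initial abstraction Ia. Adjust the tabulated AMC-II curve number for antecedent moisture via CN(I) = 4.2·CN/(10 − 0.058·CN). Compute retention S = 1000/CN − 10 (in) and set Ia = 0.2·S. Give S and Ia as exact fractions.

Adjust CN=91 to AMC I: 4.2·91/(10 − 0.058·91) → (1911/5) ÷ (2361/500) = 63700/787 ≈ 80.940
Retention S: 1000/CN − 10 with CN=80.940 → S = 1500/637 ≈ 2.355 in
Ia = 0.2·(1500/637) = 300/637 in ≈ 0.471 in

S = 1500/637 in ≈ 2.355 in; Ia = 300/637 in ≈ 0.471 in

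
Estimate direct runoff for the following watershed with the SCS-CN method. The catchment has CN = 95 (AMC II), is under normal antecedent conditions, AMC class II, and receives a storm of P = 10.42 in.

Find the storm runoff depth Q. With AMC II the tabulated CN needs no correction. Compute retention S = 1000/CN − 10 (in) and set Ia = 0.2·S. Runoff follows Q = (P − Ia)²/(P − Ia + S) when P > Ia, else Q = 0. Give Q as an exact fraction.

Q = 96020401/9784050 in ≈ 9.814 in

CN(II) = 95; AMC II needs no correction.
S = 1000/95 − 10 = 10/19 in ≈ 0.526 in
Ia = 0.2·(10/19) = 2/19 in ≈ 0.105 in
Since P=10.420 > Ia=0.105: effective rainfall P−Ia = 9799/950 in
Q = (9799/950)²/((9799/950) + 10/19) = (96020401/902500)/(10299/950) = 96020401/9784050 in ≈ 9.814 in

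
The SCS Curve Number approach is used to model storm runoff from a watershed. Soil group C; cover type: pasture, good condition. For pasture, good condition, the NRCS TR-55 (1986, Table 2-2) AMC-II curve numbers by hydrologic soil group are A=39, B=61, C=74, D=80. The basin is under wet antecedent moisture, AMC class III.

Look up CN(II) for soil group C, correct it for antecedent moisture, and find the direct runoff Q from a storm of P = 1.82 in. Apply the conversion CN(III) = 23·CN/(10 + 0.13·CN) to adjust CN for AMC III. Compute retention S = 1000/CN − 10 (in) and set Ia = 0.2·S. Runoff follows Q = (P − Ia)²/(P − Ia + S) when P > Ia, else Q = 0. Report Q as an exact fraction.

NRCS table: pasture, good condition, soil group C → CN(II) = 74
CN(III) from CN(II)=74: (23·74)/(10 + 0.13·74) = 85100/981 ≈ 86.748
Max retention: S = 1000/(85100/981) − 10 = 1300/851 in (≈ 1.528 in)
Ia = 0.2S: 0.2·1.528 = 0.306 in (exactly 260/851)
Since P=1.820 > Ia=0.306: effective rainfall P−Ia = 64441/42550 in
Q: (64441/42550)² ÷ (129441/42550) = 319434037/423670350 in (≈ 0.754 in)

Q = 319434037/423670350 in ≈ 0.754 in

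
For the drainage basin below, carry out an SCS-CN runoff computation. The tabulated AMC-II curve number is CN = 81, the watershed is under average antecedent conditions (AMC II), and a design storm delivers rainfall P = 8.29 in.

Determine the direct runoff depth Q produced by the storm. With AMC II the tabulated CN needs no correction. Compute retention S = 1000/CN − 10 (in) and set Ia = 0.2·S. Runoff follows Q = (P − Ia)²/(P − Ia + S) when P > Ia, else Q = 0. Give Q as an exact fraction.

Q = 4013095801/667026900 in ≈ 6.016 in

AMC II — tabulated CN = 81 applies directly.
Retention S: 1000/CN − 10 with CN=81.000 → S = 190/81 ≈ 2.346 in
Ia = 0.2·(190/81) = 38/81 in ≈ 0.469 in
Since P=8.290 > Ia=0.469: effective rainfall P−Ia = 63349/8100 in
Runoff Q = (P−Ia)²/(P−Ia+S) = (7.821)²/(7.821+2.346) = 4013095801/667026900 ≈ 6.016 in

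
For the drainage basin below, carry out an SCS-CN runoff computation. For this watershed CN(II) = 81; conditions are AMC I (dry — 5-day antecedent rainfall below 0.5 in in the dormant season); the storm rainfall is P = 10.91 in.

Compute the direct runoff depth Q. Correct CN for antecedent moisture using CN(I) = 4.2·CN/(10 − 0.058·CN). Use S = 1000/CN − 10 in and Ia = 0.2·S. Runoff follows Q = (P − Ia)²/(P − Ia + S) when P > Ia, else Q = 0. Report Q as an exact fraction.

Q = 2774859655681/444946049100 in ≈ 6.236 in

Adjust CN=81 to AMC I: 4.2·81/(10 − 0.058·81) → (1701/5) ÷ (2651/500) = 170100/2651 ≈ 64.164
S = 1000/(170100/2651) − 10 = 9500/1701 in ≈ 5.585 in
Ia = 0.2·(9500/1701) = 1900/1701 in ≈ 1.117 in
P − Ia = 10.910 − 1.117 = 1665791/170100 ≈ 9.793 in (> 0, runoff occurs)
Q = (1665791/170100)²/((1665791/170100) + 9500/1701) = (2774859655681/28934010000)/(2615791/170100) = 2774859655681/444946049100 in ≈ 6.236 in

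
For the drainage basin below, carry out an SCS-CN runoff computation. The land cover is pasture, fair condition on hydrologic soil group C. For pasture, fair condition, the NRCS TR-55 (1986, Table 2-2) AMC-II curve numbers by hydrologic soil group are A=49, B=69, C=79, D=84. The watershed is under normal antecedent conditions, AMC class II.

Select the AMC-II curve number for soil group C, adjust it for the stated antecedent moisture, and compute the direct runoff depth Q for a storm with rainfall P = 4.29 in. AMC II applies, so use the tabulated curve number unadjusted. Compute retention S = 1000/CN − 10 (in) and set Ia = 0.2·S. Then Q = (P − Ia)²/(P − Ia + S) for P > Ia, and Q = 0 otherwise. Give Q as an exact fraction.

NRCS table: pasture, fair condition, soil group C → CN(II) = 79
CN(II) = 79; AMC II needs no correction.
Retention S: 1000/CN − 10 with CN=79.000 → S = 210/79 ≈ 2.658 in
Initial abstraction Ia = S/5 = (210/79)/5 = 42/79 ≈ 0.532 in
Excess rainfall: 4.290 − 0.532 = 3.758 in; P > Ia so Q > 0
Q = (29691/7900)²/((29691/7900) + 210/79) = (881555481/62410000)/(50691/7900) = 293851827/133486300 in ≈ 2.201 in

Q = 293851827/133486300 in ≈ 2.201 in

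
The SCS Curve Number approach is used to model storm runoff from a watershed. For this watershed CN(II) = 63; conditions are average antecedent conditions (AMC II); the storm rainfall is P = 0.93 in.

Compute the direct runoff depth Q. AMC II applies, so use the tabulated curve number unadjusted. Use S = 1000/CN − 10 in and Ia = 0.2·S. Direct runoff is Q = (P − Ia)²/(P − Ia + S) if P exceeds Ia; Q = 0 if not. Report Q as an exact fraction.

Q = 0 in ≈ 0.000 in

Average conditions: CN = 63 (no AMC adjustment).
Retention S: 1000/CN − 10 with CN=63.000 → S = 370/63 ≈ 5.873 in
Ia = 0.2·(370/63) = 74/63 in ≈ 1.175 in
P = 0.930 ≤ Ia = 1.175 in: entire storm abstracted, Q = 0.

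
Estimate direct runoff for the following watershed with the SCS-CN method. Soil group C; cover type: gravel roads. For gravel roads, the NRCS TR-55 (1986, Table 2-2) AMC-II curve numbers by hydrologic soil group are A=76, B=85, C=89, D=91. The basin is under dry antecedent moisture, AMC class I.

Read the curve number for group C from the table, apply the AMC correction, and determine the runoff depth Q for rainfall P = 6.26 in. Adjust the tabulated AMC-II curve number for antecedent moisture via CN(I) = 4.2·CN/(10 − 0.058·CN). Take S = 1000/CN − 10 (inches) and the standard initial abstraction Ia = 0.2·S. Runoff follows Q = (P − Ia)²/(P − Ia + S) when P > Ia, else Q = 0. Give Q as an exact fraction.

Q = 280896820009/75226969650 in ≈ 3.734 in

NRCS table: gravel roads, soil group C → CN(II) = 89
Adjust CN=89 to AMC I: 4.2·89/(10 − 0.058·89) → (1869/5) ÷ (2419/500) = 186900/2419 ≈ 77.263
S = 1000/(186900/2419) − 10 = 5500/1869 in ≈ 2.943 in
Initial abstraction Ia = S/5 = (5500/1869)/5 = 1100/1869 ≈ 0.589 in
Excess rainfall: 6.260 − 0.589 = 5.671 in; P > Ia so Q > 0
Q: (529997/93450)² ÷ (804997/93450) = 280896820009/75226969650 in (≈ 3.734 in)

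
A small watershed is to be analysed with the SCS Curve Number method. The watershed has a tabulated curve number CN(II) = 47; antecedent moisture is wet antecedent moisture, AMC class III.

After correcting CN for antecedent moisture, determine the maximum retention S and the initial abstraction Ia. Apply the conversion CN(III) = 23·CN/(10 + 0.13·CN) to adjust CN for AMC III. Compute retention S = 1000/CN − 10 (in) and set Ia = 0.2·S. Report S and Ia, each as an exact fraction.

Wet (AMC III): CN(III) = 23·47/(10 + 0.13·47) = 1081/(1611/100) = 108100/1611 ≈ 67.101
Retention S: 1000/CN − 10 with CN=67.101 → S = 5300/1081 ≈ 4.903 in
Ia = 0.2·(5300/1081) = 1060/1081 in ≈ 0.981 in

S = 5300/1081 in ≈ 4.903 in; Ia = 1060/1081 in ≈ 0.981 in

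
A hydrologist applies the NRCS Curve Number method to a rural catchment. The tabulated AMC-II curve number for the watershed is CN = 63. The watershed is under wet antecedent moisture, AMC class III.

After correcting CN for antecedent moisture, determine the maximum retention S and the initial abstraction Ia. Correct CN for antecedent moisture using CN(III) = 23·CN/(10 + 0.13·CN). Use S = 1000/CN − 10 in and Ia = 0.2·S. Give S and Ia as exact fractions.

S = 3700/1449 in ≈ 2.553 in; Ia = 740/1449 in ≈ 0.511 in

CN(III) from CN(II)=63: (23·63)/(10 + 0.13·63) = 144900/1819 ≈ 79.659
Max retention: S = 1000/(144900/1819) − 10 = 3700/1449 in (≈ 2.553 in)
Ia = 0.2S: 0.2·2.553 = 0.511 in (exactly 740/1449)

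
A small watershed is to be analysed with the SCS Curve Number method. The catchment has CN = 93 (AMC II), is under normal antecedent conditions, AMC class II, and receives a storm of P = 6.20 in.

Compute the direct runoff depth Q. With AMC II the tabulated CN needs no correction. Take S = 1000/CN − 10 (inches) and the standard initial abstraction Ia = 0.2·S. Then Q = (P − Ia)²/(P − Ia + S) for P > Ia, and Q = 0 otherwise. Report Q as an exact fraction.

Average conditions: CN = 93 (no AMC adjustment).
S = 1000/93 − 10 = 70/93 in ≈ 0.753 in
Ia = 0.2·(70/93) = 14/93 in ≈ 0.151 in
Since P=6.200 > Ia=0.151: effective rainfall P−Ia = 2813/465 in
Q = (2813/465)²/((2813/465) + 70/93) = (7912969/216225)/(3163/465) = 7912969/1470795 in ≈ 5.380 in

Q = 7912969/1470795 in ≈ 5.380 in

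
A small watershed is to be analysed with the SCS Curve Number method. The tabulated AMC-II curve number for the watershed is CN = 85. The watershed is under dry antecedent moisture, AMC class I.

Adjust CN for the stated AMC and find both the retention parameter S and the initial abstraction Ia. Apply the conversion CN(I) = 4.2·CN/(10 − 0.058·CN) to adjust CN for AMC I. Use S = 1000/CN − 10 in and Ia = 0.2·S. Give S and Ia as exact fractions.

S = 500/119 in ≈ 4.202 in; Ia = 100/119 in ≈ 0.840 in

Adjust CN=85 to AMC I: 4.2·85/(10 − 0.058·85) → 357 ÷ (507/100) = 11900/169 ≈ 70.414
Max retention: S = 1000/(11900/169) − 10 = 500/119 in (≈ 4.202 in)
Ia = 0.2·(500/119) = 100/119 in ≈ 0.840 in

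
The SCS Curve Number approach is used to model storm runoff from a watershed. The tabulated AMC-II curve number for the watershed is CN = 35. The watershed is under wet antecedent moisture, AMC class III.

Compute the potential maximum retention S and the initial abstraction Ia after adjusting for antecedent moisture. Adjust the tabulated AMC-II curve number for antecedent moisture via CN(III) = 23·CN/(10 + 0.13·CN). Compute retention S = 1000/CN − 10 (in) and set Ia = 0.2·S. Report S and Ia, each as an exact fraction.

Wet (AMC III): CN(III) = 23·35/(10 + 0.13·35) = 805/(291/20) = 16100/291 ≈ 55.326
Max retention: S = 1000/(16100/291) − 10 = 1300/161 in (≈ 8.075 in)
Initial abstraction Ia = S/5 = (1300/161)/5 = 260/161 ≈ 1.615 in

S = 1300/161 in ≈ 8.075 in; Ia = 260/161 in ≈ 1.615 in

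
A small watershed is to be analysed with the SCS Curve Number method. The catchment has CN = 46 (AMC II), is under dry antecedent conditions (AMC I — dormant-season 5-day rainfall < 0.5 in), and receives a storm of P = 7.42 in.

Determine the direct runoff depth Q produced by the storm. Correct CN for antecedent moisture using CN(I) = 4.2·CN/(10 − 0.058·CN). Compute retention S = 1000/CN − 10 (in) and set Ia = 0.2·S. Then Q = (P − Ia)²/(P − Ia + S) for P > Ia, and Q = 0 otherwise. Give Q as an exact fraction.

Q = 217002361/1929834550 in ≈ 0.112 in

CN(I) from CN(II)=46: (4.2·46)/(10 − 0.058·46) = 16100/611 ≈ 26.350
Max retention: S = 1000/(16100/611) − 10 = 4500/161 in (≈ 27.950 in)
Initial abstraction Ia = S/5 = (4500/161)/5 = 900/161 ≈ 5.590 in
Excess rainfall: 7.420 − 5.590 = 1.830 in; P > Ia so Q > 0
Q: (14731/8050)² ÷ (239731/8050) = 217002361/1929834550 in (≈ 0.112 in)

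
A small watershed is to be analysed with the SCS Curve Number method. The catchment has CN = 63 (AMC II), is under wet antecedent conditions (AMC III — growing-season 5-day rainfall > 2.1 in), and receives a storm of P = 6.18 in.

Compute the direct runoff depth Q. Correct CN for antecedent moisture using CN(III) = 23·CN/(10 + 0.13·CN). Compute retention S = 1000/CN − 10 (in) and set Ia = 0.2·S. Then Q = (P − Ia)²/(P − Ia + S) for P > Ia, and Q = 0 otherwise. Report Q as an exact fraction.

Q = 168708169081/43161435450 in ≈ 3.909 in

Adjust CN=63 to AMC III: 23·63/(10 + 0.13·63) → 1449 ÷ (1819/100) = 144900/1819 ≈ 79.659
Retention S: 1000/CN − 10 with CN=79.659 → S = 3700/1449 ≈ 2.553 in
Ia = 0.2S: 0.2·2.553 = 0.511 in (exactly 740/1449)
Since P=6.180 > Ia=0.511: effective rainfall P−Ia = 410741/72450 in
Q: (410741/72450)² ÷ (595741/72450) = 168708169081/43161435450 in (≈ 3.909 in)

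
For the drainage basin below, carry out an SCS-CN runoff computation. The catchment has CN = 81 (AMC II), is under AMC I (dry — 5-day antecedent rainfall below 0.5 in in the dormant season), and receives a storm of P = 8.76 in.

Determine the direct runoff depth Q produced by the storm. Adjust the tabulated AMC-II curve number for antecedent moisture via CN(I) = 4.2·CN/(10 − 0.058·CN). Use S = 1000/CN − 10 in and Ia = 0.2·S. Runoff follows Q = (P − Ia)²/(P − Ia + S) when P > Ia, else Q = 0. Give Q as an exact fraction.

CN(I) from CN(II)=81: (4.2·81)/(10 − 0.058·81) = 170100/2651 ≈ 64.164
Retention S: 1000/CN − 10 with CN=64.164 → S = 9500/1701 ≈ 5.585 in
Ia = 0.2S: 0.2·5.585 = 1.117 in (exactly 1900/1701)
Excess rainfall: 8.760 − 1.117 = 7.643 in; P > Ia so Q > 0
Runoff Q = (P−Ia)²/(P−Ia+S) = (7.643)²/(7.643+5.585) = 105637350361/23921120475 ≈ 4.416 in

Q = 105637350361/23921120475 in ≈ 4.416 in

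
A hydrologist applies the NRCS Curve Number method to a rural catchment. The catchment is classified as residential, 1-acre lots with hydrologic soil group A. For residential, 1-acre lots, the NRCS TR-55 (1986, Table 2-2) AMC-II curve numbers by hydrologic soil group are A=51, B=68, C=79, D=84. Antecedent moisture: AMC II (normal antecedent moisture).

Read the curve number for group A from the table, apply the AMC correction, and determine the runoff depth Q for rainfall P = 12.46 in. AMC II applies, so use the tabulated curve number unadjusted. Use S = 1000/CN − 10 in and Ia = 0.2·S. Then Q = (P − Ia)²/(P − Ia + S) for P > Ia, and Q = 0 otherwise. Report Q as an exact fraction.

Q = 103165447/18714450 in ≈ 5.513 in

NRCS table: residential, 1-acre lots, soil group A → CN(II) = 51
AMC II — tabulated CN = 51 applies directly.
S = 1000/51 − 10 = 490/51 in ≈ 9.608 in
Initial abstraction Ia = S/5 = (490/51)/5 = 98/51 ≈ 1.922 in
P − Ia = 12.460 − 1.922 = 26873/2550 ≈ 10.538 in (> 0, runoff occurs)
Runoff Q = (P−Ia)²/(P−Ia+S) = (10.538)²/(10.538+9.608) = 103165447/18714450 ≈ 5.513 in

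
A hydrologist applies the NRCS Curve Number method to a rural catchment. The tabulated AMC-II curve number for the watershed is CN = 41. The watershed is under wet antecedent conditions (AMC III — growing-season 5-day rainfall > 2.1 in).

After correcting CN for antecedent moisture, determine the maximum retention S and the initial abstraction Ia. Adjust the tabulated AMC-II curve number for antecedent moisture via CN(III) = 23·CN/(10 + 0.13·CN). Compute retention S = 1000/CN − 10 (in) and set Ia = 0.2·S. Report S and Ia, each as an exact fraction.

S = 5900/943 in ≈ 6.257 in; Ia = 1180/943 in ≈ 1.251 in

Wet (AMC III): CN(III) = 23·41/(10 + 0.13·41) = 943/(1533/100) = 94300/1533 ≈ 61.513
S = 1000/(94300/1533) − 10 = 5900/943 in ≈ 6.257 in
Initial abstraction Ia = S/5 = (5900/943)/5 = 1180/943 ≈ 1.251 in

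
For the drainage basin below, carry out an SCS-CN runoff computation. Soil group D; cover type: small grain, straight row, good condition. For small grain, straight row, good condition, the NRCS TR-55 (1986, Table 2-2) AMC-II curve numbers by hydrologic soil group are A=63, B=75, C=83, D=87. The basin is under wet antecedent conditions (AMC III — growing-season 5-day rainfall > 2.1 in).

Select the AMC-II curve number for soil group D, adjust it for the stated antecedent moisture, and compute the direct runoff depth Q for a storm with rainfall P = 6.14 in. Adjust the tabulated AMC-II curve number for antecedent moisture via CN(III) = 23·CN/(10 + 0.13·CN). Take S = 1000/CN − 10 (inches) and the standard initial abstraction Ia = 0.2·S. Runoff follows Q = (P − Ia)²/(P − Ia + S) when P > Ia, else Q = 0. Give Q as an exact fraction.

NRCS table: small grain, straight row, good condition, soil group D → CN(II) = 87
CN(III) from CN(II)=87: (23·87)/(10 + 0.13·87) = 200100/2131 ≈ 93.900
Max retention: S = 1000/(200100/2131) − 10 = 1300/2001 in (≈ 0.650 in)
Ia = 0.2S: 0.2·0.650 = 0.130 in (exactly 260/2001)
Since P=6.140 > Ia=0.130: effective rainfall P−Ia = 601307/100050 in
Q = (601307/100050)²/((601307/100050) + 1300/2001) = (361570108249/10010002500)/(666307/100050) = 361570108249/66664015350 in ≈ 5.424 in

Q = 361570108249/66664015350 in ≈ 5.424 in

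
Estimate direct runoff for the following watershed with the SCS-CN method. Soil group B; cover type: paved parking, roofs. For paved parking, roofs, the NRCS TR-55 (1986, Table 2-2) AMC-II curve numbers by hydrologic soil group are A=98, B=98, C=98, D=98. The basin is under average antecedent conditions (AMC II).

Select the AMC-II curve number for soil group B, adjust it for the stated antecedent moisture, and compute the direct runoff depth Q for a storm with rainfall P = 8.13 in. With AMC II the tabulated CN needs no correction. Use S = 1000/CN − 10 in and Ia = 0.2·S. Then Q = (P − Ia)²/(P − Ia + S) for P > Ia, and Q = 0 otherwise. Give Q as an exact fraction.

Q = 1571091769/199121300 in ≈ 7.890 in

NRCS table: paved parking, roofs, soil group B → CN(II) = 98
Average conditions: CN = 98 (no AMC adjustment).
Max retention: S = 1000/98 − 10 = 10/49 in (≈ 0.204 in)
Initial abstraction Ia = S/5 = (10/49)/5 = 2/49 ≈ 0.041 in
Excess rainfall: 8.130 − 0.041 = 8.089 in; P > Ia so Q > 0
Q = (39637/4900)²/((39637/4900) + 10/49) = (1571091769/24010000)/(40637/4900) = 1571091769/199121300 in ≈ 7.890 in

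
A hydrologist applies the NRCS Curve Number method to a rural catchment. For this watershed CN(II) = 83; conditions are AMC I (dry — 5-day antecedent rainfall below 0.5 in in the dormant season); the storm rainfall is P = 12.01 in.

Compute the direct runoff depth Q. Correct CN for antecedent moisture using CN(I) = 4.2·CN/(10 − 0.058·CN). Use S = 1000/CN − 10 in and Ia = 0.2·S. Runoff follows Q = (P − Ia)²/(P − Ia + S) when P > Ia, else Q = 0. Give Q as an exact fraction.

CN(I) from CN(II)=83: (4.2·83)/(10 − 0.058·83) = 174300/2593 ≈ 67.219
Max retention: S = 1000/(174300/2593) − 10 = 8500/1743 in (≈ 4.877 in)
Initial abstraction Ia = S/5 = (8500/1743)/5 = 1700/1743 ≈ 0.975 in
Since P=12.010 > Ia=0.975: effective rainfall P−Ia = 1923343/174300 in
Q = (1923343/174300)²/((1923343/174300) + 8500/1743) = (3699248295649/30380490000)/(2773343/174300) = 3699248295649/483393684900 in ≈ 7.653 in

Q = 3699248295649/483393684900 in ≈ 7.653 in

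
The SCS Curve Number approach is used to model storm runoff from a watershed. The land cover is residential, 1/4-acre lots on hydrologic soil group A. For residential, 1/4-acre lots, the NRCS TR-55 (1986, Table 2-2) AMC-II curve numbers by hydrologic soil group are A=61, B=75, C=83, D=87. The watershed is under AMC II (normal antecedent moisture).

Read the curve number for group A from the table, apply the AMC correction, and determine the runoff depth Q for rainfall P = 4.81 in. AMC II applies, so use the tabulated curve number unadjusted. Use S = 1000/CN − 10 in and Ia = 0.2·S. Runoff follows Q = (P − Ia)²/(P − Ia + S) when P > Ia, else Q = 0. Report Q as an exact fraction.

Q = 35693437/28407700 in ≈ 1.256 in

NRCS table: residential, 1/4-acre lots, soil group A → CN(II) = 61
AMC II — tabulated CN = 61 applies directly.
Retention S: 1000/CN − 10 with CN=61.000 → S = 390/61 ≈ 6.393 in
Ia = 0.2·(390/61) = 78/61 in ≈ 1.279 in
Excess rainfall: 4.810 − 1.279 = 3.531 in; P > Ia so Q > 0
Q = (21541/6100)²/((21541/6100) + 390/61) = (464014681/37210000)/(60541/6100) = 35693437/28407700 in ≈ 1.256 in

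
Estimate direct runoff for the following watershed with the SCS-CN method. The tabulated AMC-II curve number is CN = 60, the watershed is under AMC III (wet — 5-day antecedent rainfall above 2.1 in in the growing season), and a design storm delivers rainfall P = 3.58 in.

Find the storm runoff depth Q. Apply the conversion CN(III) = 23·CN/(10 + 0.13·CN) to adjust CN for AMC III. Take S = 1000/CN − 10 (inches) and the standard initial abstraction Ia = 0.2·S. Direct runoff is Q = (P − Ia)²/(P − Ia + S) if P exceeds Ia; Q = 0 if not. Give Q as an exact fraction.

Wet (AMC III): CN(III) = 23·60/(10 + 0.13·60) = 1380/(89/5) = 6900/89 ≈ 77.528
S = 1000/(6900/89) − 10 = 200/69 in ≈ 2.899 in
Ia = 0.2·(200/69) = 40/69 in ≈ 0.580 in
P − Ia = 3.580 − 0.580 = 10351/3450 ≈ 3.000 in (> 0, runoff occurs)
Q = (10351/3450)²/((10351/3450) + 200/69) = (107143201/11902500)/(20351/3450) = 107143201/70210950 in ≈ 1.526 in

Q = 107143201/70210950 in ≈ 1.526 in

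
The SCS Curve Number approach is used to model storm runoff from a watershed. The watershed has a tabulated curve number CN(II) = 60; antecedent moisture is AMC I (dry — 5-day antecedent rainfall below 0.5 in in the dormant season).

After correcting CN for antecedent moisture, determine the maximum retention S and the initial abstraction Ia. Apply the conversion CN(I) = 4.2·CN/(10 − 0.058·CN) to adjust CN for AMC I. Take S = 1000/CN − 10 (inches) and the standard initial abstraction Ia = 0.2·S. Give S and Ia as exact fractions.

S = 1000/63 in ≈ 15.873 in; Ia = 200/63 in ≈ 3.175 in

CN(I) from CN(II)=60: (4.2·60)/(10 − 0.058·60) = 6300/163 ≈ 38.650
Max retention: S = 1000/(6300/163) − 10 = 1000/63 in (≈ 15.873 in)
Ia = 0.2·(1000/63) = 200/63 in ≈ 3.175 in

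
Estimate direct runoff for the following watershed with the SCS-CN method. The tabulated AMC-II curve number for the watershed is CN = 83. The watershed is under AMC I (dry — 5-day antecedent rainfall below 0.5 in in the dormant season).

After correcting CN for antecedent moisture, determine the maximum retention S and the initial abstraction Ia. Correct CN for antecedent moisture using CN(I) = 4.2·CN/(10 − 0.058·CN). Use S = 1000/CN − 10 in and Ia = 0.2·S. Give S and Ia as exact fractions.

Dry (AMC I): CN(I) = 4.2·83/(10 − 0.058·83) = (1743/5)/(2593/500) = 174300/2593 ≈ 67.219
Retention S: 1000/CN − 10 with CN=67.219 → S = 8500/1743 ≈ 4.877 in
Ia = 0.2S: 0.2·4.877 = 0.975 in (exactly 1700/1743)

S = 8500/1743 in ≈ 4.877 in; Ia = 1700/1743 in ≈ 0.975 in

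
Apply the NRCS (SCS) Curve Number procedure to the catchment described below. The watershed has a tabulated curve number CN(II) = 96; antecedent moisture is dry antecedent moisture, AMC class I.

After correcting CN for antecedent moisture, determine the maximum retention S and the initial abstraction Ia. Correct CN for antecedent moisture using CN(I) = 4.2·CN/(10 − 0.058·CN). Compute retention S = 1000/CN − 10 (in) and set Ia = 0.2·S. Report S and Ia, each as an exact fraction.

S = 125/126 in ≈ 0.992 in; Ia = 25/126 in ≈ 0.198 in

CN(I) from CN(II)=96: (4.2·96)/(10 − 0.058·96) = 25200/277 ≈ 90.975
Retention S: 1000/CN − 10 with CN=90.975 → S = 125/126 ≈ 0.992 in
Initial abstraction Ia = S/5 = (125/126)/5 = 25/126 ≈ 0.198 in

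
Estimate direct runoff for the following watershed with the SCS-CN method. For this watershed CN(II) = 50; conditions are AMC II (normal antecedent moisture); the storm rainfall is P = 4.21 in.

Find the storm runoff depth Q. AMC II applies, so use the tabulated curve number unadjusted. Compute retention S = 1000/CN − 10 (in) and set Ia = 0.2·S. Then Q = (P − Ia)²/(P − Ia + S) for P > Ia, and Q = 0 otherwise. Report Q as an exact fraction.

Average conditions: CN = 50 (no AMC adjustment).
Retention S: 1000/CN − 10 with CN=50.000 → S = 10 ≈ 10.000 in
Initial abstraction Ia = S/5 = 10/5 = 2 ≈ 2.000 in
Excess rainfall: 4.210 − 2.000 = 2.210 in; P > Ia so Q > 0
Runoff Q = (P−Ia)²/(P−Ia+S) = (2.210)²/(2.210+10.000) = 48841/122100 ≈ 0.400 in

Q = 48841/122100 in ≈ 0.400 in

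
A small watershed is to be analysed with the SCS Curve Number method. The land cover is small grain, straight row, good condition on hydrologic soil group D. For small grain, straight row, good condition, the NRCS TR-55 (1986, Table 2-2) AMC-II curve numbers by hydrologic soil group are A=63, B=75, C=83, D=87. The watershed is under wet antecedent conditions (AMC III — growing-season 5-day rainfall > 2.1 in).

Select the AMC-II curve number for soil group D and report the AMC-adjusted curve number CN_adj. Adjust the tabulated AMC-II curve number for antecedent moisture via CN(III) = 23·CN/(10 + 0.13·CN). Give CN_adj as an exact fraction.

CN_adj = 200100/2131 ≈ 93.900

NRCS table: small grain, straight row, good condition, soil group D → CN(II) = 87
Adjust CN=87 to AMC III: 23·87/(10 + 0.13·87) → 2001 ÷ (2131/100) = 200100/2131 ≈ 93.900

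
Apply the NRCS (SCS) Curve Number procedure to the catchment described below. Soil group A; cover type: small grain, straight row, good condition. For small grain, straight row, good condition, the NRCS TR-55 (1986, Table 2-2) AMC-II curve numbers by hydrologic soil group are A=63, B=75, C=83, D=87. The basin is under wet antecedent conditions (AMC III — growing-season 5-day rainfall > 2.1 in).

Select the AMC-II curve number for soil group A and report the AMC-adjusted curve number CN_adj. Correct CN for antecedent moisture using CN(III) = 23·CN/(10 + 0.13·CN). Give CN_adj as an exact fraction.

CN_adj = 144900/1819 ≈ 79.659

NRCS table: small grain, straight row, good condition, soil group A → CN(II) = 63
Adjust CN=63 to AMC III: 23·63/(10 + 0.13·63) → 1449 ÷ (1819/100) = 144900/1819 ≈ 79.659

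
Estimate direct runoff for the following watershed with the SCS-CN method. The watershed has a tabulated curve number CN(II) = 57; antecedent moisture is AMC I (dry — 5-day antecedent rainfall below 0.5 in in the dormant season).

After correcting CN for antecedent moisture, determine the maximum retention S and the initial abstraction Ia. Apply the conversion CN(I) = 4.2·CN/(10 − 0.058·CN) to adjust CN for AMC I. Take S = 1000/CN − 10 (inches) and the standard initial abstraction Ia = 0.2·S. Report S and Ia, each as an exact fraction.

Adjust CN=57 to AMC I: 4.2·57/(10 − 0.058·57) → (1197/5) ÷ (3347/500) = 119700/3347 ≈ 35.763
Max retention: S = 1000/(119700/3347) − 10 = 21500/1197 in (≈ 17.962 in)
Ia = 0.2·(21500/1197) = 4300/1197 in ≈ 3.592 in

S = 21500/1197 in ≈ 17.962 in; Ia = 4300/1197 in ≈ 3.592 in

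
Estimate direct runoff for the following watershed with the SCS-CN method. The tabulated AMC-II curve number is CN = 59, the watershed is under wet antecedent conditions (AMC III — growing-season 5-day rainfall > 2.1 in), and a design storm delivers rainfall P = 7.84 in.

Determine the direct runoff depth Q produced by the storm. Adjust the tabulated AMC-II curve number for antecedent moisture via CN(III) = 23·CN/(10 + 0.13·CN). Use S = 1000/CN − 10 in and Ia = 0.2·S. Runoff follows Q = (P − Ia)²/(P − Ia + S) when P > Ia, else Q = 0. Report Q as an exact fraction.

Q = 15064125696/2951237525 in ≈ 5.104 in

Adjust CN=59 to AMC III: 23·59/(10 + 0.13·59) → 1357 ÷ (1767/100) = 135700/1767 ≈ 76.797
S = 1000/(135700/1767) − 10 = 4100/1357 in ≈ 3.021 in
Ia = 0.2·(4100/1357) = 820/1357 in ≈ 0.604 in
P − Ia = 7.840 − 0.604 = 245472/33925 ≈ 7.236 in (> 0, runoff occurs)
Q = (245472/33925)²/((245472/33925) + 4100/1357) = (60256502784/1150905625)/(347972/33925) = 15064125696/2951237525 in ≈ 5.104 in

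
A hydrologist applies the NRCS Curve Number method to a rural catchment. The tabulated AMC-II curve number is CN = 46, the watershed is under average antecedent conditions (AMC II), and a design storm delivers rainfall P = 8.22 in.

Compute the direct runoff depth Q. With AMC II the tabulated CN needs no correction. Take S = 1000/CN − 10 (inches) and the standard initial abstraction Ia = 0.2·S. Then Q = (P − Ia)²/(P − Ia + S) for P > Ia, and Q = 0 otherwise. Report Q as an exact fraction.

Q = 15201003/7763650 in ≈ 1.958 in

CN(II) = 46; AMC II needs no correction.
S = 1000/46 − 10 = 270/23 in ≈ 11.739 in
Ia = 0.2S: 0.2·11.739 = 2.348 in (exactly 54/23)
Since P=8.220 > Ia=2.348: effective rainfall P−Ia = 6753/1150 in
Runoff Q = (P−Ia)²/(P−Ia+S) = (5.872)²/(5.872+11.739) = 15201003/7763650 ≈ 1.958 in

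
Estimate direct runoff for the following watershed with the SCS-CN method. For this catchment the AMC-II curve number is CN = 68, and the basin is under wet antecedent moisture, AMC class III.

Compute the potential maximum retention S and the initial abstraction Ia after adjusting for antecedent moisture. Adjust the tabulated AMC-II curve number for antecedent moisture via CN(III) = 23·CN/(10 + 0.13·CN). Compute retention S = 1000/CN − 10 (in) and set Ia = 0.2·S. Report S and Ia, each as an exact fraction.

S = 800/391 in ≈ 2.046 in; Ia = 160/391 in ≈ 0.409 in

CN(III) from CN(II)=68: (23·68)/(10 + 0.13·68) = 39100/471 ≈ 83.015
S = 1000/(39100/471) − 10 = 800/391 in ≈ 2.046 in
Initial abstraction Ia = S/5 = (800/391)/5 = 160/391 ≈ 0.409 in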